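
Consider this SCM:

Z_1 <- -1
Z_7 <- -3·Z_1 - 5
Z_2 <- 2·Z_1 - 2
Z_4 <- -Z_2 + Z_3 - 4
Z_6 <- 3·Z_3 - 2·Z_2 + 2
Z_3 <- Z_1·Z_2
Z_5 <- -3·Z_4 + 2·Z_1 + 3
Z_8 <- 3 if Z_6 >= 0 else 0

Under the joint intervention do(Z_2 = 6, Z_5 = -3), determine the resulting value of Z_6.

Setting Z_2 = 6, Z_5 = -3 by intervention discards those variables' equations.
Z_3 = Z_1·Z_2  [with Z_1=-1, Z_2=6]  = -6
Z_6 = 3·Z_3 - 2·Z_2 + 2  [with Z_3=-6, Z_2=6]  = -28

-28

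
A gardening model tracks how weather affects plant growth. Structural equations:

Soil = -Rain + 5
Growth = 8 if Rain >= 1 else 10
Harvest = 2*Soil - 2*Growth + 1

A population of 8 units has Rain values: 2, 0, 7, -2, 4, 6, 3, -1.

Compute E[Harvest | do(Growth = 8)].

-9.75

do(Growth=8) breaks Growth's dependence on Rain. With Growth=8 fixed, Harvest across the units is -9, -5, -19, -1, -13, -17, -11, -3, mean -9.75.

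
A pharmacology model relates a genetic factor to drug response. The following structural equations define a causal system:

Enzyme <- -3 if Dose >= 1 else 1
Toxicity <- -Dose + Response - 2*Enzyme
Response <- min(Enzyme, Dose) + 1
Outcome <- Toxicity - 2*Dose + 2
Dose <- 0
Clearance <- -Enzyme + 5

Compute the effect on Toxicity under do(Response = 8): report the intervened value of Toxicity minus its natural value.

7

The intervention breaks the incoming arrows to Response: Response <- min(Enzyme, Dose) + 1 no longer applies, and Response = 8.
Enzyme = -3 if Dose >= 1 else 1  [with Dose=0]  = 1
Toxicity = -Dose + Response - 2*Enzyme  [with Dose=0, Response=8, Enzyme=1]  = 6
Without intervention: Enzyme = -3 if Dose >= 1 else 1  [with Dose=0]  = 1; Response = min(Enzyme, Dose) + 1  [with Enzyme=1, Dose=0]  = 1; Toxicity = -Dose + Response - 2*Enzyme  [with Dose=0, Response=1, Enzyme=1]  = -1.
Change = 6 − (-1) = 7.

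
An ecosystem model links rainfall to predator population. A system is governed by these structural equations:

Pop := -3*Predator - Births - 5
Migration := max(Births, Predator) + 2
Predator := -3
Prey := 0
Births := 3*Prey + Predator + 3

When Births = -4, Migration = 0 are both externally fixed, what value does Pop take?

Setting Births = -4, Migration = 0 by intervention discards those variables' equations.
Pop = -3*Predator - Births - 5  [with Predator=-3, Births=-4]  = 8

8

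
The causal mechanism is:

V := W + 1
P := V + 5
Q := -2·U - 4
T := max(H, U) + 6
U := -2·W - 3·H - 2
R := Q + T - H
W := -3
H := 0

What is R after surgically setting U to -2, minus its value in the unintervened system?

The intervention breaks the incoming arrows to U: U := -2·W - 3·H - 2 no longer applies, and U = -2.
T = max(H, U) + 6  [with H=0, U=-2]  = 6
Q = -2·U - 4  [with U=-2]  = 0
R = Q + T - H  [with Q=0, T=6, H=0]  = 6
Without intervention: U = -2·W - 3·H - 2  [with W=-3, H=0]  = 4; T = max(H, U) + 6  [with H=0, U=4]  = 10; Q = -2·U - 4  [with U=4]  = -12; R = Q + T - H  [with Q=-12, T=10, H=0]  = -2.
Change = 6 − (-2) = 8.

8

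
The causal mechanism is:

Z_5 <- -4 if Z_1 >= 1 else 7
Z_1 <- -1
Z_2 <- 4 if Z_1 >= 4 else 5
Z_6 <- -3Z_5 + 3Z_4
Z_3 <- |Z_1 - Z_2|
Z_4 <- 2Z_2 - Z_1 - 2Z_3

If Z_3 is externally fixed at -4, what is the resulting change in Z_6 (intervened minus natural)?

60

The intervention breaks the incoming arrows to Z_3: Z_3 <- |Z_1 - Z_2| no longer applies, and Z_3 = -4.
Z_2 = 4 if Z_1 >= 4 else 5  [with Z_1=-1]  = 5
Z_4 = 2Z_2 - Z_1 - 2Z_3  [with Z_2=5, Z_1=-1, Z_3=-4]  = 19
Z_5 = -4 if Z_1 >= 1 else 7  [with Z_1=-1]  = 7
Z_6 = -3Z_5 + 3Z_4  [with Z_5=7, Z_4=19]  = 36
Without intervention: Z_2 = 4 if Z_1 >= 4 else 5  [with Z_1=-1]  = 5; Z_3 = |Z_1 - Z_2|  [with Z_1=-1, Z_2=5]  = 6; Z_4 = 2Z_2 - Z_1 - 2Z_3  [with Z_2=5, Z_1=-1, Z_3=6]  = -1; Z_5 = -4 if Z_1 >= 1 else 7  [with Z_1=-1]  = 7; Z_6 = -3Z_5 + 3Z_4  [with Z_5=7, Z_4=-1]  = -24.
Change = 36 − (-24) = 60.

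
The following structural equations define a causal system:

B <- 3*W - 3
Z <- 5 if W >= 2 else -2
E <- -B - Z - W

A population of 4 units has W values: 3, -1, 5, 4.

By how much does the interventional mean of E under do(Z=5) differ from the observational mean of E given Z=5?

The intervention sets Z=5 in all 4 units regardless of W. Recomputing E per unit gives -14, 2, -22, -18; average -13.
E[E|Z=5] averages over only the 3 units with Z=5 (W = 3, 5, 4): E = -14, -22, -18, mean -18.
Difference = -13 − (-18) = 5.

5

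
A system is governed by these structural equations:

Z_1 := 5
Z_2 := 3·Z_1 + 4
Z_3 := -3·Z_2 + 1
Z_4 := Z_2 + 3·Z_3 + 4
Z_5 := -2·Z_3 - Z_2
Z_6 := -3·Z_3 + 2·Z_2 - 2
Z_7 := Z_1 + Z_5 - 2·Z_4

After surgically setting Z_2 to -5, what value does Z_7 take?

-116

Under do(Z_2=-5), the mechanism Z_2 := 3·Z_1 + 4 is discarded; Z_2 is fixed at -5.
Z_3 = -3·Z_2 + 1  [with Z_2=-5]  = 16
Z_4 = Z_2 + 3·Z_3 + 4  [with Z_2=-5, Z_3=16]  = 47
Z_5 = -2·Z_3 - Z_2  [with Z_3=16, Z_2=-5]  = -27
Z_7 = Z_1 + Z_5 - 2·Z_4  [with Z_1=5, Z_5=-27, Z_4=47]  = -116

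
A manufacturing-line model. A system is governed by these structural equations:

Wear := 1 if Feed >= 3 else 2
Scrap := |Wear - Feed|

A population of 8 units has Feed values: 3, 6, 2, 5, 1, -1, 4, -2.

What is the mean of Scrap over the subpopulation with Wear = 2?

2

E[Scrap|Wear=2] averages over only the 4 units with Wear=2 (Feed = 2, 1, -1, -2): Scrap = 0, 1, 3, 4, mean 2.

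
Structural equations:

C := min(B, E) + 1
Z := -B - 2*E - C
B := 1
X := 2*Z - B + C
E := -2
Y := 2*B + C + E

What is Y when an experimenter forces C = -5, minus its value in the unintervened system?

The intervention breaks the incoming arrows to C: C := min(B, E) + 1 no longer applies, and C = -5.
Y = 2*B + C + E  [with B=1, C=-5, E=-2]  = -5
Without intervention: C = min(B, E) + 1  [with B=1, E=-2]  = -1; Y = 2*B + C + E  [with B=1, C=-1, E=-2]  = -1.
Change = -5 − (-1) = -4.

-4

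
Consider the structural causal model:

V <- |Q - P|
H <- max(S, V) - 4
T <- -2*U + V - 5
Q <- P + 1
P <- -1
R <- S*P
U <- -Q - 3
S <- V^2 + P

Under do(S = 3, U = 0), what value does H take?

Setting S = 3, U = 0 by intervention discards those variables' equations.
Q = P + 1  [with P=-1]  = 0
V = |Q - P|  [with Q=0, P=-1]  = 1
H = max(S, V) - 4  [with S=3, V=1]  = -1

-1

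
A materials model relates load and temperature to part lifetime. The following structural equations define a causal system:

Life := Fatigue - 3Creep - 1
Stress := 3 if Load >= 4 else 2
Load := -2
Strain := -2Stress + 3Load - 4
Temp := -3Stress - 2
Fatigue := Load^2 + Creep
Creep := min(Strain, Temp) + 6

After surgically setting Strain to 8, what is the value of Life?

The intervention breaks the incoming arrows to Strain: Strain := -2Stress + 3Load - 4 no longer applies, and Strain = 8.
Stress = 3 if Load >= 4 else 2  [with Load=-2]  = 2
Temp = -3Stress - 2  [with Stress=2]  = -8
Creep = min(Strain, Temp) + 6  [with Strain=8, Temp=-8]  = -2
Fatigue = Load^2 + Creep  [with Load=-2, Creep=-2]  = 2
Life = Fatigue - 3Creep - 1  [with Fatigue=2, Creep=-2]  = 7

7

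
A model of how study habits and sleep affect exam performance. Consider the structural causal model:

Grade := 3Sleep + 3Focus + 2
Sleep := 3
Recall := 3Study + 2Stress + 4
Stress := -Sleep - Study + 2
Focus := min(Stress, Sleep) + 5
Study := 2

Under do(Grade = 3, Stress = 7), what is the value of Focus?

Under do(Grade = 3, Stress = 7), each intervened variable's structural equation is replaced by its fixed value.
Focus = min(Stress, Sleep) + 5  [with Stress=7, Sleep=3]  = 8

8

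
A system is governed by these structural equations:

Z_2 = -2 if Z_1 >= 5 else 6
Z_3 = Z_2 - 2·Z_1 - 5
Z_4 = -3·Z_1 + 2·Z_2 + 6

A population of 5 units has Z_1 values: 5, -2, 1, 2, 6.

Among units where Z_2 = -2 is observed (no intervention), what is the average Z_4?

E[Z_4|Z_2=-2] averages over only the 2 units with Z_2=-2 (Z_1 = 5, 6): Z_4 = -13, -16, mean -14.5.

-14.5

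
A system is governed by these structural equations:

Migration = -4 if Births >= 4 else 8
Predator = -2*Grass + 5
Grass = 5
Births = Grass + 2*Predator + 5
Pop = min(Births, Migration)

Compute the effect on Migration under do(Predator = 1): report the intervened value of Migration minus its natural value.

-12

Under do(Predator=1), the mechanism Predator = -2*Grass + 5 is discarded; Predator is fixed at 1.
Births = Grass + 2*Predator + 5  [with Grass=5, Predator=1]  = 12
Migration = -4 if Births >= 4 else 8  [with Births=12]  = -4
Without intervention: Predator = -2*Grass + 5  [with Grass=5]  = -5; Births = Grass + 2*Predator + 5  [with Grass=5, Predator=-5]  = 0; Migration = -4 if Births >= 4 else 8  [with Births=0]  = 8.
Change = -4 − 8 = -12.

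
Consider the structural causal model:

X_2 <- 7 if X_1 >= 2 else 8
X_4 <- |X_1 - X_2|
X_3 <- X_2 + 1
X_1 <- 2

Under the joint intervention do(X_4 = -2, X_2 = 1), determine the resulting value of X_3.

Setting X_4 = -2, X_2 = 1 by intervention discards those variables' equations.
X_3 = X_2 + 1  [with X_2=1]  = 2

2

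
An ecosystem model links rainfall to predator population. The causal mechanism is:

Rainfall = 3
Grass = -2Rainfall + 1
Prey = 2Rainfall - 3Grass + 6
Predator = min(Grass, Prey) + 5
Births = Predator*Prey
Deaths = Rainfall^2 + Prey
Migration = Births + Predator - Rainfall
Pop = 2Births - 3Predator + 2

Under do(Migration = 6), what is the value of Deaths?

Intervening sets Migration = 6 and removes its equation (Migration = Births + Predator - Rainfall).
Since Deaths is not a descendant of the intervened variable, it is unaffected.
Grass = -2Rainfall + 1  [with Rainfall=3]  = -5
Prey = 2Rainfall - 3Grass + 6  [with Rainfall=3, Grass=-5]  = 27
Deaths = Rainfall^2 + Prey  [with Rainfall=3, Prey=27]  = 36

36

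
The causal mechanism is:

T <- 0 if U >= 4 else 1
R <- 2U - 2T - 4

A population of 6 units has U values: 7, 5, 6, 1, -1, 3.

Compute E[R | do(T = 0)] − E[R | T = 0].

Every unit gets T=0 under the intervention. R values become 10, 6, 8, -2, -6, 2; E[R|do(T=0)] = 3.
Conditioning on T=0 selects the 3 unit(s) with U ∈ {7, 5, 6}. Their R values: 10, 6, 8. Mean = 8.
Difference = 3 − 8 = -5.

-5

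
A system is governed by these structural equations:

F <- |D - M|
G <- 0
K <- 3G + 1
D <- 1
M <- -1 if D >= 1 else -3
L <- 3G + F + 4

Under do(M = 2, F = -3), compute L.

1

Setting M = 2, F = -3 by intervention discards those variables' equations.
L = 3G + F + 4  [with G=0, F=-3]  = 1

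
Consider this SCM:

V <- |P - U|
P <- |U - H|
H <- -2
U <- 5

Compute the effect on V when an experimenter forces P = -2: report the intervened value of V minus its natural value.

The intervention breaks the incoming arrows to P: P <- |U - H| no longer applies, and P = -2.
V = |P - U|  [with P=-2, U=5]  = 7
Without intervention: P = |U - H|  [with U=5, H=-2]  = 7; V = |P - U|  [with P=7, U=5]  = 2.
Change = 7 − 2 = 5.

5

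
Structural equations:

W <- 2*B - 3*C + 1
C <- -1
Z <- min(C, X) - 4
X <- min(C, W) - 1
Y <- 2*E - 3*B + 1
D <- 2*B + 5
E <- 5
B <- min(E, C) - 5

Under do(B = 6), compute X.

-2

do(B=6) replaces the equation B <- min(E, C) - 5 with the constant B = 6.
W = 2*B - 3*C + 1  [with B=6, C=-1]  = 16
X = min(C, W) - 1  [with C=-1, W=16]  = -2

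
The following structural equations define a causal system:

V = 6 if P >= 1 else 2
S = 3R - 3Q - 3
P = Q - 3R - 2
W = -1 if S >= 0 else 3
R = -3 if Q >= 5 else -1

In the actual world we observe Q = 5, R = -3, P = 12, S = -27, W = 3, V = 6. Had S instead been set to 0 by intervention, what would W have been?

Intervening sets S = 0 and removes its equation (S = 3R - 3Q - 3).
W = -1 if S >= 0 else 3  [with S=0]  = -1

-1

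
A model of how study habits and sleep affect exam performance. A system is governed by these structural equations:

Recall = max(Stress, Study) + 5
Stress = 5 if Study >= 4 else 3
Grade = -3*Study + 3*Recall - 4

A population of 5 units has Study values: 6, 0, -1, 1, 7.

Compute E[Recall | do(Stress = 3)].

do(Stress=3) breaks Stress's dependence on Study. With Stress=3 fixed, Recall across the units is 11, 8, 8, 8, 12, mean 9.4.

9.4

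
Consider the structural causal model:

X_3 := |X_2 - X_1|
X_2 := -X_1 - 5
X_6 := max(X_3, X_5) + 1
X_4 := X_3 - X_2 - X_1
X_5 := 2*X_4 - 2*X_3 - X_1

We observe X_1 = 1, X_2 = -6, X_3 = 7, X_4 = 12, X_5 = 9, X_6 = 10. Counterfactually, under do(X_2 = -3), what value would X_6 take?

Under do(X_2=-3), the mechanism X_2 := -X_1 - 5 is discarded; X_2 is fixed at -3.
X_3 = |X_2 - X_1|  [with X_2=-3, X_1=1]  = 4
X_4 = X_3 - X_2 - X_1  [with X_3=4, X_2=-3, X_1=1]  = 6
X_5 = 2*X_4 - 2*X_3 - X_1  [with X_4=6, X_3=4, X_1=1]  = 3
X_6 = max(X_3, X_5) + 1  [with X_3=4, X_5=3]  = 5

5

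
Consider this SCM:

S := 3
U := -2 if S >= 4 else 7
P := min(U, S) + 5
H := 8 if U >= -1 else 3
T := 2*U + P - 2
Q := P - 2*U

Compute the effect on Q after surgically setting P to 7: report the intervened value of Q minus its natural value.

-1

The intervention breaks the incoming arrows to P: P := min(U, S) + 5 no longer applies, and P = 7.
U = -2 if S >= 4 else 7  [with S=3]  = 7
Q = P - 2*U  [with P=7, U=7]  = -7
Without intervention: U = -2 if S >= 4 else 7  [with S=3]  = 7; P = min(U, S) + 5  [with U=7, S=3]  = 8; Q = P - 2*U  [with P=8, U=7]  = -6.
Change = -7 − (-6) = -1.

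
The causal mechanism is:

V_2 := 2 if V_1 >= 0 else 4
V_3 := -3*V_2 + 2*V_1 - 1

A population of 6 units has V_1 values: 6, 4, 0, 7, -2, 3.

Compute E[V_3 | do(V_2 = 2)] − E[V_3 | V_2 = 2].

Under do(V_2=2), V_2's equation is replaced by V_2=2 for every unit. Per-unit V_3: 5, 1, -7, 7, -11, -1. Mean = -1.
E[V_3|V_2=2] averages over only the 5 units with V_2=2 (V_1 = 6, 4, 0, 7, 3): V_3 = 5, 1, -7, 7, -1, mean 1.
Difference = -1 − 1 = -2.

-2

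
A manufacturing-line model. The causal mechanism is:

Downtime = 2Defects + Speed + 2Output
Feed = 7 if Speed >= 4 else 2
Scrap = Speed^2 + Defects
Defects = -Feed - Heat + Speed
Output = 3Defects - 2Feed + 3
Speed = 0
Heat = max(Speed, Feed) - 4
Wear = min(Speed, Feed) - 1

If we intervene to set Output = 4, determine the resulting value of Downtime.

do(Output=4) replaces the equation Output = 3Defects - 2Feed + 3 with the constant Output = 4.
Feed = 7 if Speed >= 4 else 2  [with Speed=0]  = 2
Heat = max(Speed, Feed) - 4  [with Speed=0, Feed=2]  = -2
Defects = -Feed - Heat + Speed  [with Feed=2, Heat=-2, Speed=0]  = 0
Downtime = 2Defects + Speed + 2Output  [with Defects=0, Speed=0, Output=4]  = 8

8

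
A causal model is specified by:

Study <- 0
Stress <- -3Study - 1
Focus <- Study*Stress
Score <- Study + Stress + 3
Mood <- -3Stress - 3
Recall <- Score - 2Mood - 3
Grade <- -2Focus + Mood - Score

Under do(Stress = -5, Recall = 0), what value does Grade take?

Setting Stress = -5, Recall = 0 by intervention discards those variables' equations.
Focus = Study*Stress  [with Study=0, Stress=-5]  = 0
Score = Study + Stress + 3  [with Study=0, Stress=-5]  = -2
Mood = -3Stress - 3  [with Stress=-5]  = 12
Grade = -2Focus + Mood - Score  [with Focus=0, Mood=12, Score=-2]  = 14

14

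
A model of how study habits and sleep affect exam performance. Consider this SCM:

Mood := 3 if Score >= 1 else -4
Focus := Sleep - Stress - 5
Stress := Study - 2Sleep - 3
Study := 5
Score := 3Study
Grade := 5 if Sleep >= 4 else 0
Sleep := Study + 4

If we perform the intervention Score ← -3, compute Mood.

-4

The intervention breaks the incoming arrows to Score: Score := 3Study no longer applies, and Score = -3.
Mood = 3 if Score >= 1 else -4  [with Score=-3]  = -4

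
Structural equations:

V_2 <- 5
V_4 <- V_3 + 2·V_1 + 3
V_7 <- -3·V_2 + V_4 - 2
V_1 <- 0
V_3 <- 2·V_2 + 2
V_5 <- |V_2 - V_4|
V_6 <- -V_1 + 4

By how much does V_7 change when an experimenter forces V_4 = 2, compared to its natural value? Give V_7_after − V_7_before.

The intervention breaks the incoming arrows to V_4: V_4 <- V_3 + 2·V_1 + 3 no longer applies, and V_4 = 2.
V_7 = -3·V_2 + V_4 - 2  [with V_2=5, V_4=2]  = -15
Without intervention: V_3 = 2·V_2 + 2  [with V_2=5]  = 12; V_4 = V_3 + 2·V_1 + 3  [with V_3=12, V_1=0]  = 15; V_7 = -3·V_2 + V_4 - 2  [with V_2=5, V_4=15]  = -2.
Change = -15 − (-2) = -13.

-13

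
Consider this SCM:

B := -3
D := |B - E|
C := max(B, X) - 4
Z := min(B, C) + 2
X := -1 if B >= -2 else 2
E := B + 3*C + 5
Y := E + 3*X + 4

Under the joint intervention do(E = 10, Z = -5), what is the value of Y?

The joint intervention fixes E = 10, Z = -5, removing each variable's own equation.
X = -1 if B >= -2 else 2  [with B=-3]  = 2
Y = E + 3*X + 4  [with E=10, X=2]  = 20

20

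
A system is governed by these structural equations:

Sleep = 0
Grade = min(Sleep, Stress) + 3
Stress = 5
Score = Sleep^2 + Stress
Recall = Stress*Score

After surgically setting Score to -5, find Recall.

The intervention breaks the incoming arrows to Score: Score = Sleep^2 + Stress no longer applies, and Score = -5.
Recall = Stress*Score  [with Stress=5, Score=-5]  = -25

-25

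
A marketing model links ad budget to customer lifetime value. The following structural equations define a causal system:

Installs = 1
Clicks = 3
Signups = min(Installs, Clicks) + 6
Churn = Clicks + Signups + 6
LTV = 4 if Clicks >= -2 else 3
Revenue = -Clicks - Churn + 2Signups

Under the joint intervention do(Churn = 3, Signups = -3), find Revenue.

-12

The joint intervention fixes Churn = 3, Signups = -3, removing each variable's own equation.
Revenue = -Clicks - Churn + 2Signups  [with Clicks=3, Churn=3, Signups=-3]  = -12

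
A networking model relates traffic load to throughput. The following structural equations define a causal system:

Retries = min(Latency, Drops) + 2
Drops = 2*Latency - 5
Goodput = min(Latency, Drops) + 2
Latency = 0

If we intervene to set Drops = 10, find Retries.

2

The intervention breaks the incoming arrows to Drops: Drops = 2*Latency - 5 no longer applies, and Drops = 10.
Retries = min(Latency, Drops) + 2  [with Latency=0, Drops=10]  = 2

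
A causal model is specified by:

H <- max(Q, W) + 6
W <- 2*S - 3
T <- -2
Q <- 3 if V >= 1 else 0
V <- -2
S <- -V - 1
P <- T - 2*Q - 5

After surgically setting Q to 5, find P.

-17

do(Q=5) replaces the equation Q <- 3 if V >= 1 else 0 with the constant Q = 5.
P = T - 2*Q - 5  [with T=-2, Q=5]  = -17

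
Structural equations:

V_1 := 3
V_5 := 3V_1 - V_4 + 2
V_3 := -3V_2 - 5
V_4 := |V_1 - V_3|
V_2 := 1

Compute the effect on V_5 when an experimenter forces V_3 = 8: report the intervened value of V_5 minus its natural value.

do(V_3=8) replaces the equation V_3 := -3V_2 - 5 with the constant V_3 = 8.
V_4 = |V_1 - V_3|  [with V_1=3, V_3=8]  = 5
V_5 = 3V_1 - V_4 + 2  [with V_1=3, V_4=5]  = 6
Without intervention: V_3 = -3V_2 - 5  [with V_2=1]  = -8; V_4 = |V_1 - V_3|  [with V_1=3, V_3=-8]  = 11; V_5 = 3V_1 - V_4 + 2  [with V_1=3, V_4=11]  = 0.
Change = 6 − 0 = 6.

6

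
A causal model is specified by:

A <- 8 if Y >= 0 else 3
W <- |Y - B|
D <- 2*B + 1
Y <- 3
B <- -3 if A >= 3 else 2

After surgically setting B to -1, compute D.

-1

The intervention breaks the incoming arrows to B: B <- -3 if A >= 3 else 2 no longer applies, and B = -1.
D = 2*B + 1  [with B=-1]  = -1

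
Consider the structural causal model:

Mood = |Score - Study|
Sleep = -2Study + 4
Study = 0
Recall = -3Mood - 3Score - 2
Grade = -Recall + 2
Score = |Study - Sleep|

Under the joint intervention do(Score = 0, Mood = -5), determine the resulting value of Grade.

-11

Setting Score = 0, Mood = -5 by intervention discards those variables' equations.
Recall = -3Mood - 3Score - 2  [with Mood=-5, Score=0]  = 13
Grade = -Recall + 2  [with Recall=13]  = -11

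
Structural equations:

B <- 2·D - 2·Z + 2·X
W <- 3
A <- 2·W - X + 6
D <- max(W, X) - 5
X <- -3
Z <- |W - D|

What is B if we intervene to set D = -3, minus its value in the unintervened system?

-4

The intervention breaks the incoming arrows to D: D <- max(W, X) - 5 no longer applies, and D = -3.
Z = |W - D|  [with W=3, D=-3]  = 6
B = 2·D - 2·Z + 2·X  [with D=-3, Z=6, X=-3]  = -24
Without intervention: D = max(W, X) - 5  [with W=3, X=-3]  = -2; Z = |W - D|  [with W=3, D=-2]  = 5; B = 2·D - 2·Z + 2·X  [with D=-2, Z=5, X=-3]  = -20.
Change = -24 − (-20) = -4.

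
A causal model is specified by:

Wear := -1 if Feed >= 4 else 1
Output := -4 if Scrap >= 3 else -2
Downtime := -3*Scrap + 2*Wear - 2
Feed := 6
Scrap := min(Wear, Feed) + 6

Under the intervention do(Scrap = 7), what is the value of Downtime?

do(Scrap=7) replaces the equation Scrap := min(Wear, Feed) + 6 with the constant Scrap = 7.
Wear = -1 if Feed >= 4 else 1  [with Feed=6]  = -1
Downtime = -3*Scrap + 2*Wear - 2  [with Scrap=7, Wear=-1]  = -25

-25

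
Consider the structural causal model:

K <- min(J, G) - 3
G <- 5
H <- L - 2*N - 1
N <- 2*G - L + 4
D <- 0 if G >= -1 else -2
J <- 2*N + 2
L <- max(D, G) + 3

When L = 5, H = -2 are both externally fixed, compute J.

The joint intervention fixes L = 5, H = -2, removing each variable's own equation.
N = 2*G - L + 4  [with G=5, L=5]  = 9
J = 2*N + 2  [with N=9]  = 20

20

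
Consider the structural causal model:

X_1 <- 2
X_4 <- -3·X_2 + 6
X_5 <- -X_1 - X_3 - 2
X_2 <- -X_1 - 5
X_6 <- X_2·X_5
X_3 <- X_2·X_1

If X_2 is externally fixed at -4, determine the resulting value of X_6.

-16

Under do(X_2=-4), the mechanism X_2 <- -X_1 - 5 is discarded; X_2 is fixed at -4.
X_3 = X_2·X_1  [with X_2=-4, X_1=2]  = -8
X_5 = -X_1 - X_3 - 2  [with X_1=2, X_3=-8]  = 4
X_6 = X_2·X_5  [with X_2=-4, X_5=4]  = -16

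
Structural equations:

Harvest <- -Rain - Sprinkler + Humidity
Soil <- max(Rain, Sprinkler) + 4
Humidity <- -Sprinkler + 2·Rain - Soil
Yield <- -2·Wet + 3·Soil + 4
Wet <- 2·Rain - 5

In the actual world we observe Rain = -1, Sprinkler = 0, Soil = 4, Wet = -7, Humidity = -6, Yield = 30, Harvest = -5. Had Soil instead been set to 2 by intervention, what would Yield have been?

The intervention breaks the incoming arrows to Soil: Soil <- max(Rain, Sprinkler) + 4 no longer applies, and Soil = 2.
Wet = 2·Rain - 5  [with Rain=-1]  = -7
Yield = -2·Wet + 3·Soil + 4  [with Wet=-7, Soil=2]  = 24

24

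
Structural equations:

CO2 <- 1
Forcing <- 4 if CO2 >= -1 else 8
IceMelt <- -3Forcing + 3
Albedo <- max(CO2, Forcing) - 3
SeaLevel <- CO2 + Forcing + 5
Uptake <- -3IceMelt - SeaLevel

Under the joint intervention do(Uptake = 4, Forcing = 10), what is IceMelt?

-27

The joint intervention fixes Uptake = 4, Forcing = 10, removing each variable's own equation.
IceMelt = -3Forcing + 3  [with Forcing=10]  = -27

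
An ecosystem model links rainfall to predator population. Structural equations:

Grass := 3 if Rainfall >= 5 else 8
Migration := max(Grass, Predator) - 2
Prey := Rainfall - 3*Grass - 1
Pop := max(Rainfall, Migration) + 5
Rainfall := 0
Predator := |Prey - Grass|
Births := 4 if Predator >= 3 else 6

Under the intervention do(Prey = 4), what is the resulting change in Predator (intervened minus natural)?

-29

The intervention breaks the incoming arrows to Prey: Prey := Rainfall - 3*Grass - 1 no longer applies, and Prey = 4.
Grass = 3 if Rainfall >= 5 else 8  [with Rainfall=0]  = 8
Predator = |Prey - Grass|  [with Prey=4, Grass=8]  = 4
Without intervention: Grass = 3 if Rainfall >= 5 else 8  [with Rainfall=0]  = 8; Prey = Rainfall - 3*Grass - 1  [with Rainfall=0, Grass=8]  = -25; Predator = |Prey - Grass|  [with Prey=-25, Grass=8]  = 33.
Change = 4 − 33 = -29.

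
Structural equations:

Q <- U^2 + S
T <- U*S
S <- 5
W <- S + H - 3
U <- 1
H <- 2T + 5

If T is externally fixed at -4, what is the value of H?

do(T=-4) replaces the equation T <- U*S with the constant T = -4.
H = 2T + 5  [with T=-4]  = -3

-3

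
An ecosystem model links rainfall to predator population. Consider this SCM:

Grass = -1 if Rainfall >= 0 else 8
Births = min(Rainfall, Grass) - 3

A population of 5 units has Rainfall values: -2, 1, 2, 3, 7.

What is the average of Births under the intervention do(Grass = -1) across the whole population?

do(Grass=-1) breaks Grass's dependence on Rainfall. With Grass=-1 fixed, Births across the units is -5, -4, -4, -4, -4, mean -4.2.

-4.2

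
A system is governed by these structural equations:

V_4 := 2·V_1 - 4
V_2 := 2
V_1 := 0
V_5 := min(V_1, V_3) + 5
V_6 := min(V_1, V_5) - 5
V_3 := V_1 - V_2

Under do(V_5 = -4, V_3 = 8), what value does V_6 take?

-9

The joint intervention fixes V_5 = -4, V_3 = 8, removing each variable's own equation.
V_6 = min(V_1, V_5) - 5  [with V_1=0, V_5=-4]  = -9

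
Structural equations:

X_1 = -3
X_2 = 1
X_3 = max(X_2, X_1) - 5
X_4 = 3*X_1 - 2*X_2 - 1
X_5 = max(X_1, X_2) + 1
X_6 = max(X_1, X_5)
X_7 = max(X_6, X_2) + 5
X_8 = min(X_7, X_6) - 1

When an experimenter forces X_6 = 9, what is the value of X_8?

8

Intervening sets X_6 = 9 and removes its equation (X_6 = max(X_1, X_5)).
X_7 = max(X_6, X_2) + 5  [with X_6=9, X_2=1]  = 14
X_8 = min(X_7, X_6) - 1  [with X_7=14, X_6=9]  = 8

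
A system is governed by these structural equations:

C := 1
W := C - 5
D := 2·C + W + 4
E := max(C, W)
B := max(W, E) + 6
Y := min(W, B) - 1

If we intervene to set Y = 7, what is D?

do(Y=7) replaces the equation Y := min(W, B) - 1 with the constant Y = 7.
D is not downstream of the intervention, so its value is determined by the original equations.
W = C - 5  [with C=1]  = -4
D = 2·C + W + 4  [with C=1, W=-4]  = 2

2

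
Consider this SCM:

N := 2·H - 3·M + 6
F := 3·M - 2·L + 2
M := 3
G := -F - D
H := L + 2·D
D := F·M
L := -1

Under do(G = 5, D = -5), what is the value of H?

-11

Setting G = 5, D = -5 by intervention discards those variables' equations.
H = L + 2·D  [with L=-1, D=-5]  = -11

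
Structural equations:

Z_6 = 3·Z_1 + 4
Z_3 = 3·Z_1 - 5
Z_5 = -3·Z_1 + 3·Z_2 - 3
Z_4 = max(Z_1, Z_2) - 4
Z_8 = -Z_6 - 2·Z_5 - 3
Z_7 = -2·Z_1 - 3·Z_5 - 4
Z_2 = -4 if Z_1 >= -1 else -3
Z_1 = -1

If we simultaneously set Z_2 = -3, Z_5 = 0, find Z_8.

The joint intervention fixes Z_2 = -3, Z_5 = 0, removing each variable's own equation.
Z_6 = 3·Z_1 + 4  [with Z_1=-1]  = 1
Z_8 = -Z_6 - 2·Z_5 - 3  [with Z_6=1, Z_5=0]  = -4

-4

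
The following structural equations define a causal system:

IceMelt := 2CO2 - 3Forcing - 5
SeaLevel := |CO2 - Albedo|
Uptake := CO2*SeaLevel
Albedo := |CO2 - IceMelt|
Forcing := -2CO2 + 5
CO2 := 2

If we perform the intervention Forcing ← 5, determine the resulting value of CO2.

Under do(Forcing=5), the mechanism Forcing := -2CO2 + 5 is discarded; Forcing is fixed at 5.
CO2 is not downstream of the intervention, so its value is determined by the original equations.

2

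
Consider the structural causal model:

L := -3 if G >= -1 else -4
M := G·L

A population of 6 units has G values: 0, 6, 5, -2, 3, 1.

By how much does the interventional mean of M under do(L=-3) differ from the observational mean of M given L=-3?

Under do(L=-3), L's equation is replaced by L=-3 for every unit. Per-unit M: 0, -18, -15, 6, -9, -3. Mean = -6.5.
Observing L=-3 restricts to units where L's equation naturally yields -3: G ∈ {0, 6, 5, 3, 1}. In that subpopulation M = 0, -18, -15, -9, -3, mean -9.
Difference = -6.5 − (-9) = 2.5.

2.5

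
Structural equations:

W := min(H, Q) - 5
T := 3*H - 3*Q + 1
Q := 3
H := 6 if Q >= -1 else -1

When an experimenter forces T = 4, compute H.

6

The intervention breaks the incoming arrows to T: T := 3*H - 3*Q + 1 no longer applies, and T = 4.
Since H is not a descendant of the intervened variable, it is unaffected.
H = 6 if Q >= -1 else -1  [with Q=3]  = 6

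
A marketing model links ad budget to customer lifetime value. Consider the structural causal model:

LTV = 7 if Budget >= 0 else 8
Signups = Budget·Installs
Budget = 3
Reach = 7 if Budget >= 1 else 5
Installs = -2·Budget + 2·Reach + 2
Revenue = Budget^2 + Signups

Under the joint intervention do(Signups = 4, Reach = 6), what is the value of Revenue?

The joint intervention fixes Signups = 4, Reach = 6, removing each variable's own equation.
Revenue = Budget^2 + Signups  [with Budget=3, Signups=4]  = 13

13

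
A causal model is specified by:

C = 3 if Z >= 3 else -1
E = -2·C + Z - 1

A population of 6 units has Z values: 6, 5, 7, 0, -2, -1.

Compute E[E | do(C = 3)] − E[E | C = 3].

-3.5

The intervention sets C=3 in all 6 units regardless of Z. Recomputing E per unit gives -1, -2, 0, -7, -9, -8; average -4.5.
Conditioning on C=3 selects the 3 unit(s) with Z ∈ {6, 5, 7}. Their E values: -1, -2, 0. Mean = -1.
Difference = -4.5 − (-1) = -3.5.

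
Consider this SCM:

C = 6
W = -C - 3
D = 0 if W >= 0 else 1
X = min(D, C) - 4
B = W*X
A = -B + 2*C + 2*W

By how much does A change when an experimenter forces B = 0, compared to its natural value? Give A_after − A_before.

The intervention breaks the incoming arrows to B: B = W*X no longer applies, and B = 0.
W = -C - 3  [with C=6]  = -9
A = -B + 2*C + 2*W  [with B=0, C=6, W=-9]  = -6
Without intervention: W = -C - 3  [with C=6]  = -9; D = 0 if W >= 0 else 1  [with W=-9]  = 1; X = min(D, C) - 4  [with D=1, C=6]  = -3; B = W*X  [with W=-9, X=-3]  = 27; A = -B + 2*C + 2*W  [with B=27, C=6, W=-9]  = -33.
Change = -6 − (-33) = 27.

27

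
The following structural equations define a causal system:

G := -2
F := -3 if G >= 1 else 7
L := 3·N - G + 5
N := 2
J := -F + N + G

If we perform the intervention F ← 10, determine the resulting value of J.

-10

The intervention breaks the incoming arrows to F: F := -3 if G >= 1 else 7 no longer applies, and F = 10.
J = -F + N + G  [with F=10, N=2, G=-2]  = -10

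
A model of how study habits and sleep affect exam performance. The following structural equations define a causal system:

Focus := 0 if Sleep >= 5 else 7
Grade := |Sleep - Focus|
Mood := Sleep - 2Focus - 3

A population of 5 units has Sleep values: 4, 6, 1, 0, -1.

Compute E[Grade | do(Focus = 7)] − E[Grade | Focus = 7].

Under do(Focus=7), Focus's equation is replaced by Focus=7 for every unit. Per-unit Grade: 3, 1, 6, 7, 8. Mean = 5.
Observing Focus=7 restricts to units where Focus's equation naturally yields 7: Sleep ∈ {4, 1, 0, -1}. In that subpopulation Grade = 3, 6, 7, 8, mean 6.
Difference = 5 − 6 = -1.

-1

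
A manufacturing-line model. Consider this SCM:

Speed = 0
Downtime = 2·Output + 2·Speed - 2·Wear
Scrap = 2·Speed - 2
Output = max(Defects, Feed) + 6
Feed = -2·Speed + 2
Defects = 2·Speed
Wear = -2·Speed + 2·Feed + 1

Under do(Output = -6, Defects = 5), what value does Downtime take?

Under do(Output = -6, Defects = 5), each intervened variable's structural equation is replaced by its fixed value.
Feed = -2·Speed + 2  [with Speed=0]  = 2
Wear = -2·Speed + 2·Feed + 1  [with Speed=0, Feed=2]  = 5
Downtime = 2·Output + 2·Speed - 2·Wear  [with Output=-6, Speed=0, Wear=5]  = -22

-22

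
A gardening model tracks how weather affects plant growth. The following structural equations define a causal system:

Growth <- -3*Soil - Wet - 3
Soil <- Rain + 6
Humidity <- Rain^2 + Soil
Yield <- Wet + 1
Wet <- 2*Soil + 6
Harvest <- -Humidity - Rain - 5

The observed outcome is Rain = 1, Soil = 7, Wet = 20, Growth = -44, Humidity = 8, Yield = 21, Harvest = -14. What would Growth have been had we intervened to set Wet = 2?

-26

The intervention breaks the incoming arrows to Wet: Wet <- 2*Soil + 6 no longer applies, and Wet = 2.
Soil = Rain + 6  [with Rain=1]  = 7
Growth = -3*Soil - Wet - 3  [with Soil=7, Wet=2]  = -26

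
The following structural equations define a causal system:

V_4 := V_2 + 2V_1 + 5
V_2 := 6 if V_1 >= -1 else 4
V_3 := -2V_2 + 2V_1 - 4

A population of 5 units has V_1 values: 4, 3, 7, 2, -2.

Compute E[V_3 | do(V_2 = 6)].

-10.4

Every unit gets V_2=6 under the intervention. V_3 values become -8, -10, -2, -12, -20; E[V_3|do(V_2=6)] = -10.4.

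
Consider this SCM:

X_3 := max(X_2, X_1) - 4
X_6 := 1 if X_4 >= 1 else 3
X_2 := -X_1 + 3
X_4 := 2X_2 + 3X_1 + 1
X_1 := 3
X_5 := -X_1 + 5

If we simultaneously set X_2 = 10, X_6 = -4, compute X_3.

6

The joint intervention fixes X_2 = 10, X_6 = -4, removing each variable's own equation.
X_3 = max(X_2, X_1) - 4  [with X_2=10, X_1=3]  = 6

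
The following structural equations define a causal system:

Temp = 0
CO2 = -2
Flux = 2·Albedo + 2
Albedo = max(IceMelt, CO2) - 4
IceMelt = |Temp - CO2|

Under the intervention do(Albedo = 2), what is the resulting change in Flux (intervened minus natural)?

8

Intervening sets Albedo = 2 and removes its equation (Albedo = max(IceMelt, CO2) - 4).
Flux = 2·Albedo + 2  [with Albedo=2]  = 6
Without intervention: IceMelt = |Temp - CO2|  [with Temp=0, CO2=-2]  = 2; Albedo = max(IceMelt, CO2) - 4  [with IceMelt=2, CO2=-2]  = -2; Flux = 2·Albedo + 2  [with Albedo=-2]  = -2.
Change = 6 − (-2) = 8.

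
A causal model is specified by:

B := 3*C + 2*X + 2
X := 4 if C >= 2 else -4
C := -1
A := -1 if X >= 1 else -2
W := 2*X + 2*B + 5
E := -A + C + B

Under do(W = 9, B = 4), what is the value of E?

Setting W = 9, B = 4 by intervention discards those variables' equations.
X = 4 if C >= 2 else -4  [with C=-1]  = -4
A = -1 if X >= 1 else -2  [with X=-4]  = -2
E = -A + C + B  [with A=-2, C=-1, B=4]  = 5

5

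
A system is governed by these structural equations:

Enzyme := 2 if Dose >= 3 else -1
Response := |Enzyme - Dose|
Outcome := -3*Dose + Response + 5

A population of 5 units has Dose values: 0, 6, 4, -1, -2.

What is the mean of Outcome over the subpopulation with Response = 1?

9

Observing Response=1 restricts to units where Response's equation naturally yields 1: Dose ∈ {0, -2}. In that subpopulation Outcome = 6, 12, mean 9.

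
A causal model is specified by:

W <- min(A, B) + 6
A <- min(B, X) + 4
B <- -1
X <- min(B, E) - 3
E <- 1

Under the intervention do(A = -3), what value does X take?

Under do(A=-3), the mechanism A <- min(B, X) + 4 is discarded; A is fixed at -3.
Since X is not a descendant of the intervened variable, it is unaffected.
X = min(B, E) - 3  [with B=-1, E=1]  = -4

-4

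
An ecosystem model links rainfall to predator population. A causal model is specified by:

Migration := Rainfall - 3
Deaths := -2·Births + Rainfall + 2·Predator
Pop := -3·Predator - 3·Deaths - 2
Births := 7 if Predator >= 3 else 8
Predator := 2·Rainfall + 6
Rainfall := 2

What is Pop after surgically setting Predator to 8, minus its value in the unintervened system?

Under do(Predator=8), the mechanism Predator := 2·Rainfall + 6 is discarded; Predator is fixed at 8.
Births = 7 if Predator >= 3 else 8  [with Predator=8]  = 7
Deaths = -2·Births + Rainfall + 2·Predator  [with Births=7, Rainfall=2, Predator=8]  = 4
Pop = -3·Predator - 3·Deaths - 2  [with Predator=8, Deaths=4]  = -38
Without intervention: Predator = 2·Rainfall + 6  [with Rainfall=2]  = 10; Births = 7 if Predator >= 3 else 8  [with Predator=10]  = 7; Deaths = -2·Births + Rainfall + 2·Predator  [with Births=7, Rainfall=2, Predator=10]  = 8; Pop = -3·Predator - 3·Deaths - 2  [with Predator=10, Deaths=8]  = -56.
Change = -38 − (-56) = 18.

18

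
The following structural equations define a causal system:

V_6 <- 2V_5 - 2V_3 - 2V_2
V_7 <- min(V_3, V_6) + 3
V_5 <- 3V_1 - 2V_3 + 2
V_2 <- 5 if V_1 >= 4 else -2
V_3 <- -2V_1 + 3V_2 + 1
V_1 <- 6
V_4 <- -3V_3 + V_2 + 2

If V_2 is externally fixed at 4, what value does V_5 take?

18

do(V_2=4) replaces the equation V_2 <- 5 if V_1 >= 4 else -2 with the constant V_2 = 4.
V_3 = -2V_1 + 3V_2 + 1  [with V_1=6, V_2=4]  = 1
V_5 = 3V_1 - 2V_3 + 2  [with V_1=6, V_3=1]  = 18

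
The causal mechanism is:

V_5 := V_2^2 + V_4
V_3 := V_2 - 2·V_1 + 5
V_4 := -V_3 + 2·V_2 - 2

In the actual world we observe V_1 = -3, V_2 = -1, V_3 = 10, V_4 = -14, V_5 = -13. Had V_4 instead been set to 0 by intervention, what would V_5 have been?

Intervening sets V_4 = 0 and removes its equation (V_4 := -V_3 + 2·V_2 - 2).
V_5 = V_2^2 + V_4  [with V_2=-1, V_4=0]  = 1

1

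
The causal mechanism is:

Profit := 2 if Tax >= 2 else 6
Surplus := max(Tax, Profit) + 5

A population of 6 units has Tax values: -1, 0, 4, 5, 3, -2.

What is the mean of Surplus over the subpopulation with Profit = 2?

9

E[Surplus|Profit=2] averages over only the 3 units with Profit=2 (Tax = 4, 5, 3): Surplus = 9, 10, 8, mean 9.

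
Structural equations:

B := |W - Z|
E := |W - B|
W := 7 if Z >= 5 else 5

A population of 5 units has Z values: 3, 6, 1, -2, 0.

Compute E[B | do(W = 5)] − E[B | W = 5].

Under do(W=5), W's equation is replaced by W=5 for every unit. Per-unit B: 2, 1, 4, 7, 5. Mean = 3.8.
Observing W=5 restricts to units where W's equation naturally yields 5: Z ∈ {3, 1, -2, 0}. In that subpopulation B = 2, 4, 7, 5, mean 4.5.
Difference = 3.8 − 4.5 = -0.7.

-0.7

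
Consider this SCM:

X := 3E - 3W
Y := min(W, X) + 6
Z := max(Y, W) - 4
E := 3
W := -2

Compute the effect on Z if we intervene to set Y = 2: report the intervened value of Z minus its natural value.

Intervening sets Y = 2 and removes its equation (Y := min(W, X) + 6).
Z = max(Y, W) - 4  [with Y=2, W=-2]  = -2
Without intervention: X = 3E - 3W  [with E=3, W=-2]  = 15; Y = min(W, X) + 6  [with W=-2, X=15]  = 4; Z = max(Y, W) - 4  [with Y=4, W=-2]  = 0.
Change = -2 − 0 = -2.

-2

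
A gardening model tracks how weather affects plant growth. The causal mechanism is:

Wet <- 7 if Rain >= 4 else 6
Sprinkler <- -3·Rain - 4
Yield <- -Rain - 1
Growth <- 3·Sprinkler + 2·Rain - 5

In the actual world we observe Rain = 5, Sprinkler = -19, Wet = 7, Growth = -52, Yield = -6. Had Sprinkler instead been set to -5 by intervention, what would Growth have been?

-10

Under do(Sprinkler=-5), the mechanism Sprinkler <- -3·Rain - 4 is discarded; Sprinkler is fixed at -5.
Growth = 3·Sprinkler + 2·Rain - 5  [with Sprinkler=-5, Rain=5]  = -10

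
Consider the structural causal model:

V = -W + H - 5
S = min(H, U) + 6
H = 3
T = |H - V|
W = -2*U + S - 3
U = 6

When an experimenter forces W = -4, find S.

9

Under do(W=-4), the mechanism W = -2*U + S - 3 is discarded; W is fixed at -4.
Since S is not a descendant of the intervened variable, it is unaffected.
S = min(H, U) + 6  [with H=3, U=6]  = 9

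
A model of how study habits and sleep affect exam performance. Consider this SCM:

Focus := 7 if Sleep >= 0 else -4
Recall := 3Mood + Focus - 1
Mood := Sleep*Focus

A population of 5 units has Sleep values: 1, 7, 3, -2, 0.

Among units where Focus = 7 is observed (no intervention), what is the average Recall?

Conditioning on Focus=7 selects the 4 unit(s) with Sleep ∈ {1, 7, 3, 0}. Their Recall values: 27, 153, 69, 6. Mean = 63.75.

63.75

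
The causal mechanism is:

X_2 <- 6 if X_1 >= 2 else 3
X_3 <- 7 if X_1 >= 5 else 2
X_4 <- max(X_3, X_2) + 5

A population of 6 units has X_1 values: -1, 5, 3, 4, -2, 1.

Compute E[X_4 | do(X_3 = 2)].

Under do(X_3=2), X_3's equation is replaced by X_3=2 for every unit. Per-unit X_4: 8, 11, 11, 11, 8, 8. Mean = 9.5.

9.5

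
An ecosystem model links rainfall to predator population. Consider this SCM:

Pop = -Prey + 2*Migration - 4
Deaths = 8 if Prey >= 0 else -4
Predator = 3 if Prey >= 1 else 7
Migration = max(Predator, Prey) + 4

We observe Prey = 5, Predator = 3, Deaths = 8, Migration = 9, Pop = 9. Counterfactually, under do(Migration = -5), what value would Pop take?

-19

Intervening sets Migration = -5 and removes its equation (Migration = max(Predator, Prey) + 4).
Pop = -Prey + 2*Migration - 4  [with Prey=5, Migration=-5]  = -19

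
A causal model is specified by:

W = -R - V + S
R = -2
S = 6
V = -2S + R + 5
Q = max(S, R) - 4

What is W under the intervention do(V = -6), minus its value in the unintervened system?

do(V=-6) replaces the equation V = -2S + R + 5 with the constant V = -6.
W = -R - V + S  [with R=-2, V=-6, S=6]  = 14
Without intervention: V = -2S + R + 5  [with S=6, R=-2]  = -9; W = -R - V + S  [with R=-2, V=-9, S=6]  = 17.
Change = 14 − 17 = -3.

-3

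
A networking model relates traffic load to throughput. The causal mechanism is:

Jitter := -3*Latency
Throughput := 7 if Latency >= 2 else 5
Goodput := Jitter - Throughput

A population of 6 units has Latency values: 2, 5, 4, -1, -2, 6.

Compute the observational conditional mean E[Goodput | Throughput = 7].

-19.75

Observing Throughput=7 restricts to units where Throughput's equation naturally yields 7: Latency ∈ {2, 5, 4, 6}. In that subpopulation Goodput = -13, -22, -19, -25, mean -19.75.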